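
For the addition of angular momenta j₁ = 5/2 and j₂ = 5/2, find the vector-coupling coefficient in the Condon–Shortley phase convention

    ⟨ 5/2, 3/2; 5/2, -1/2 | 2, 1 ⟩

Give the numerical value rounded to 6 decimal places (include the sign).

-0.377964  (= −√(1/7))

j₁+j₂−J=3  J+j₁−j₂=2  J−j₁+j₂=2  j₁+j₂+J+1=8
(j₁±m₁, j₂±m₂, J±M) = (4,1,2,3,3,1)
P² = 36/7
sum k=0..1:
  [0] +1/12 = 1/12
  [1] −1/4 = -1/4
S = -1/6
C² = P²·S² = 1/7 ; C = -0.377964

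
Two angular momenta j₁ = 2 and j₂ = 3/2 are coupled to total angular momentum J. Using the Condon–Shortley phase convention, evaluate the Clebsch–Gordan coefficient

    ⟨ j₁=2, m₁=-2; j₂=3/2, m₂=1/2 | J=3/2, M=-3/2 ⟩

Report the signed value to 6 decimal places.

√[4·2!2!1!/6! · 0!4!2!1!0!3!] = √(32/5)
  +(−1)^2/∏(2,0,2,0,0,1)! = 1/4  (running 1/4)
⟨..|..⟩ = √(32/5)·(1/4) = +0.632456

+√(2/5) = +0.632456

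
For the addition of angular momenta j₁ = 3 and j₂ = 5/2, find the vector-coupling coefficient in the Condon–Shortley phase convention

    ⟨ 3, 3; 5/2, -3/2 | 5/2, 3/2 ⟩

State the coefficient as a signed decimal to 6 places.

+0.617213  (= +√(8/21))

j₁+j₂−J=3  J+j₁−j₂=3  J−j₁+j₂=2  j₁+j₂+J+1=9
(j₁±m₁, j₂±m₂, J±M) = (6,0,1,4,4,1)
P² = 3456/7
sum k=0..0:
  [0] +1/36 = 1/36
S = 1/36
C² = P²·S² = 8/21 ; C = +0.617213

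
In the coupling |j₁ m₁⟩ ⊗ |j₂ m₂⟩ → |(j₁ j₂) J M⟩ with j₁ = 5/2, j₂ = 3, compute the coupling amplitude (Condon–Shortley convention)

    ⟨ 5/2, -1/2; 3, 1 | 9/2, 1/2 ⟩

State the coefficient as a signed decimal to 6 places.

j₁+j₂−J=1  J+j₁−j₂=4  J−j₁+j₂=5  j₁+j₂+J+1=11
(j₁±m₁, j₂±m₂, J±M) = (2,3,4,2,5,4)
P² = 92160/77
sum k=0..1:
  [0] +1/144 = 1/144
  [1] −1/48 = -1/48
S = -1/72
C² = P²·S² = 160/693 ; C = -0.480500

-0.480500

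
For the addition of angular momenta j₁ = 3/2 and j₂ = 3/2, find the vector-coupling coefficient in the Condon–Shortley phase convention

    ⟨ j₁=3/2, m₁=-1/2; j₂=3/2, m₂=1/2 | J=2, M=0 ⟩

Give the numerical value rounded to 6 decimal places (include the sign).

-0.500000  (= −√(1/4))

√[5·1!2!2!/6! · 1!2!2!1!2!2!] = √(4/9)
  +(−1)^0/∏(0,1,2,2,0,0)! = 1/4  (running 1/4)
  +(−1)^1/∏(1,0,1,1,1,1)! = -1  (running -3/4)
⟨..|..⟩ = √(4/9)·(-3/4) = -0.500000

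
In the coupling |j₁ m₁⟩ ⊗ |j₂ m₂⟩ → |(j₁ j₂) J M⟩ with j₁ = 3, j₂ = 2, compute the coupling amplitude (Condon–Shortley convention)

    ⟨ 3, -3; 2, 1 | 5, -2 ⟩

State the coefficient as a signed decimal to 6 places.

+√(1/30) = +0.182574

triangle: 0!×6!×4!/11! = 17280/39916800
(j±m)!: 0!×6!×3!×1!×3!×7! = 130636800
prefactor² = (2J+1)×Δ×N² = 622080
  k=0: +1/(0!×0!×6!×3!×0!×1!) = 1/4320
Σ = 1/4320  ⇒  CG² = 622080×1/4320² = 1/30
CG = +√(1/30) = +0.182574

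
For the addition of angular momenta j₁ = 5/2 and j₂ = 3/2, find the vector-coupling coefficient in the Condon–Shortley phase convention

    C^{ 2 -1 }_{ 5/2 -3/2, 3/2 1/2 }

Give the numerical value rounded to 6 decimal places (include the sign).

j₁+j₂−J=2  J+j₁−j₂=3  J−j₁+j₂=1  j₁+j₂+J+1=7
(j₁±m₁, j₂±m₂, J±M) = (1,4,2,1,1,3)
P² = 24/7
sum k=1..2:
  [1] −1/6 = -1/6
  [2] +1/4 = 1/4
S = 1/12
C² = P²·S² = 1/42 ; C = +0.154303

+0.154303  (= +√(1/42))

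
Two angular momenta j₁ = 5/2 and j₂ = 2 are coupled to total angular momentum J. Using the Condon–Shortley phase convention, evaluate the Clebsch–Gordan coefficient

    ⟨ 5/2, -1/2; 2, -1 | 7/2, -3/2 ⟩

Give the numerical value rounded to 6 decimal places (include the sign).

√[8·1!4!3!/9! · 2!3!1!3!2!5!] = √(384/7)
  +(−1)^0/∏(0,1,3,1,1,2)! = 1/12  (running 1/12)
  +(−1)^1/∏(1,0,2,0,2,3)! = -1/24  (running 1/24)
⟨..|..⟩ = √(384/7)·(1/24) = +0.308607

+0.308607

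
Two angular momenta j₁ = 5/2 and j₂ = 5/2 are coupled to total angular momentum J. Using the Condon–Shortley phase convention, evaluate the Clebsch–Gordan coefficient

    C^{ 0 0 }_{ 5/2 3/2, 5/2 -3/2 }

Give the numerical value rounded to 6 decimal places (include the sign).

−√(1/6) ≈ -0.408248

triangle: 5!×0!×0!/6! = 120/720
(j±m)!: 4!×1!×1!×4!×0!×0! = 576
prefactor² = (2J+1)×Δ×N² = 96
  k=1: −1/(1!×4!×0!×0!×0!×0!) = -1/24
Σ = -1/24  ⇒  CG² = 96×(-1/24)² = 1/6
CG = −√(1/6) = -0.408248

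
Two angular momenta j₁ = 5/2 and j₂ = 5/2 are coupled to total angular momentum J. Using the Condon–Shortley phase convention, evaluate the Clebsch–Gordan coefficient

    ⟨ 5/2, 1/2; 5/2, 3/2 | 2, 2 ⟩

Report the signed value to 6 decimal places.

j₁+j₂−J=3  J+j₁−j₂=2  J−j₁+j₂=2  j₁+j₂+J+1=8
(j₁±m₁, j₂±m₂, J±M) = (3,2,4,1,4,0)
P² = 144/7
sum k=2..2:
  [2] +1/8 = 1/8
S = 1/8
C² = P²·S² = 9/28 ; C = +0.566947

+√(9/28) ≈ +0.566947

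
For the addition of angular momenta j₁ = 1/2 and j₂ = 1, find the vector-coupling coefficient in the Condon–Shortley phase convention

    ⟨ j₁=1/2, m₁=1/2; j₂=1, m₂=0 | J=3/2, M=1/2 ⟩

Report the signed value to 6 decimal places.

+0.816497

√[4·0!1!2!/4! · 1!0!1!1!2!1!] = √(2/3)
  +(−1)^0/∏(0,0,0,1,1,1)! = 1  (running 1)
⟨..|..⟩ = √(2/3)·(1) = +0.816497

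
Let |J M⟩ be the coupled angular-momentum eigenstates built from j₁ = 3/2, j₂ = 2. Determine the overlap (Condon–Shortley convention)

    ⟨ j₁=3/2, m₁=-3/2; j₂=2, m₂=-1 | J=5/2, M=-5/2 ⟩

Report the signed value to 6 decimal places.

−√(3/7) ≈ -0.654654

j₁+j₂−J=1  J+j₁−j₂=2  J−j₁+j₂=3  j₁+j₂+J+1=7
(j₁±m₁, j₂±m₂, J±M) = (0,3,1,3,0,5)
P² = 432/7
sum k=1..1:
  [1] −1/12 = -1/12
S = -1/12
C² = P²·S² = 3/7 ; C = -0.654654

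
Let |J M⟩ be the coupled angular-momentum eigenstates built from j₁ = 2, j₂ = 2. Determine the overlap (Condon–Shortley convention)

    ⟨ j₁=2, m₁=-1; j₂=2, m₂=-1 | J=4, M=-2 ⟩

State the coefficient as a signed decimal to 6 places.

+√(4/7) ≈ +0.755929

j₁+j₂−J=0  J+j₁−j₂=4  J−j₁+j₂=4  j₁+j₂+J+1=9
(j₁±m₁, j₂±m₂, J±M) = (1,3,1,3,2,6)
P² = 5184/7
sum k=0..0:
  [0] +1/36 = 1/36
S = 1/36
C² = P²·S² = 4/7 ; C = +0.755929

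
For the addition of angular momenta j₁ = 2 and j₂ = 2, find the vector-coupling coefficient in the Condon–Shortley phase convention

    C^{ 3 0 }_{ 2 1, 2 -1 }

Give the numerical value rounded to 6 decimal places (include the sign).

+√(2/5) ≈ +0.632456

j₁+j₂−J=1  J+j₁−j₂=3  J−j₁+j₂=3  j₁+j₂+J+1=8
(j₁±m₁, j₂±m₂, J±M) = (3,1,1,3,3,3)
P² = 81/10
sum k=0..1:
  [0] +1/4 = 1/4
  [1] −1/36 = -1/36
S = 2/9
C² = P²·S² = 2/5 ; C = +0.632456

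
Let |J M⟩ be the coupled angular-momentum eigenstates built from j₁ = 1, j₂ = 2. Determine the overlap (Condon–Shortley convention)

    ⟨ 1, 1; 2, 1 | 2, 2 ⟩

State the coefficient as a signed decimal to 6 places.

triangle: 1!*1!*3!/6! = 6/720
(j±m)!: 2!*0!*3!*1!*4!*0! = 288
prefactor² = (2J+1)*Δ*N² = 12
  k=0: +1/(0!*1!*0!*3!*1!*0!) = 1/6
Σ = 1/6  ⇒  CG² = 12*1/6² = 1/3
CG = +√(1/3) = +0.577350

+0.577350  (= +√(1/3))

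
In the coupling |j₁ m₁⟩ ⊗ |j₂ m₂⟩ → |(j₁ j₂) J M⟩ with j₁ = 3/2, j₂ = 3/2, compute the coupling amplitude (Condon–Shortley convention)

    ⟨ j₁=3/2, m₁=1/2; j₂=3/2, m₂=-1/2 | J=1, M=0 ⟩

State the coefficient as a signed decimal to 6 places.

j₁+j₂−J=2  J+j₁−j₂=1  J−j₁+j₂=1  j₁+j₂+J+1=5
(j₁±m₁, j₂±m₂, J±M) = (2,1,1,2,1,1)
P² = 1/5
sum k=0..1:
  [0] +1/2 = 1/2
  [1] −1/1 = -1
S = -1/2
C² = P²·S² = 1/20 ; C = -0.223607

-0.223607  (= −√(1/20))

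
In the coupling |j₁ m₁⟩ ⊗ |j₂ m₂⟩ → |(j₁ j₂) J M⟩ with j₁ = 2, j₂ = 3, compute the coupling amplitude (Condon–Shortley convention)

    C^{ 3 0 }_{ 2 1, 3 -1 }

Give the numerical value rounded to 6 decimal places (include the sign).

triangle: 2!*2!*4!/9! = 96/362880
(j±m)!: 3!*1!*2!*4!*3!*3! = 10368
prefactor² = (2J+1)*Δ*N² = 96/5
  k=0: +1/(0!*2!*1!*2!*1!*2!) = 1/8
  k=1: −1/(1!*1!*0!*1!*2!*3!) = -1/12
Σ = 1/24  ⇒  CG² = 96/5*1/24² = 1/30
CG = +√(1/30) = +0.182574

+√(1/30) ≈ +0.182574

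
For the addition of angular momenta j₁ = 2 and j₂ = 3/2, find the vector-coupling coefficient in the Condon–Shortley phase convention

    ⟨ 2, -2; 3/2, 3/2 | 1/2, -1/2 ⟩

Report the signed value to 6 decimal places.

−√(2/5) = -0.632456

j₁+j₂−J=3  J+j₁−j₂=1  J−j₁+j₂=0  j₁+j₂+J+1=5
(j₁±m₁, j₂±m₂, J±M) = (0,4,3,0,0,1)
P² = 72/5
sum k=3..3:
  [3] −1/6 = -1/6
S = -1/6
C² = P²·S² = 2/5 ; C = -0.632456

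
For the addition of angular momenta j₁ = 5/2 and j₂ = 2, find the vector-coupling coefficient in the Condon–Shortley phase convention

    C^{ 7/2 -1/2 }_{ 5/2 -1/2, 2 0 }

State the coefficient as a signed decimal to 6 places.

√[8·1!4!3!/9! · 2!3!2!2!3!4!] = √(768/35)
  +(−1)^0/∏(0,1,3,2,1,1)! = 1/12  (running 1/12)
  +(−1)^1/∏(1,0,2,1,2,2)! = -1/8  (running -1/24)
⟨..|..⟩ = √(768/35)·(-1/24) = -0.195180

−√(4/105) ≈ -0.195180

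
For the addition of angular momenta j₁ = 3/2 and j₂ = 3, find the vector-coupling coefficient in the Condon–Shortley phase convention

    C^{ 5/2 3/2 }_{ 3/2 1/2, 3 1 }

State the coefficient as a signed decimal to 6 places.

j₁+j₂−J=2  J+j₁−j₂=1  J−j₁+j₂=4  j₁+j₂+J+1=8
(j₁±m₁, j₂±m₂, J±M) = (2,1,4,2,4,1)
P² = 576/35
sum k=0..1:
  [0] +1/48 = 1/48
  [1] −1/6 = -1/6
S = -7/48
C² = P²·S² = 7/20 ; C = -0.591608

−√(7/20) = -0.591608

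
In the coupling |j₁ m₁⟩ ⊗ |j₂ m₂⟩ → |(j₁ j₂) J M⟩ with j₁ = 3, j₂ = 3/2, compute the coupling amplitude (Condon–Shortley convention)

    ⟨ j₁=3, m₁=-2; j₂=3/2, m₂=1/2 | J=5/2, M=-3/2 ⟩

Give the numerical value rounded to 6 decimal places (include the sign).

+0.267261

triangle: 2!·4!·1!/8! = 48/40320
(j±m)!: 1!·5!·2!·1!·1!·4! = 5760
prefactor² = (2J+1)·Δ·N² = 288/7
  k=1: −1/(1!·1!·4!·1!·0!·0!) = -1/24
  k=2: +1/(2!·0!·3!·0!·1!·1!) = 1/12
Σ = 1/24  ⇒  CG² = 288/7·1/24² = 1/14
CG = +√(1/14) = +0.267261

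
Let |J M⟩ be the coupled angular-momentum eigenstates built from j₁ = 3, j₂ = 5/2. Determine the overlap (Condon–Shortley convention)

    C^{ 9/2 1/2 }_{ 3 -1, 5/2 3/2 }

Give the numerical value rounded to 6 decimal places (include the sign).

−√(35/99) = -0.594588

j₁+j₂−J=1  J+j₁−j₂=5  J−j₁+j₂=4  j₁+j₂+J+1=11
(j₁±m₁, j₂±m₂, J±M) = (2,4,4,1,5,4)
P² = 184320/77
sum k=0..1:
  [0] +1/576 = 1/576
  [1] −1/72 = -1/72
S = -7/576
C² = P²·S² = 35/99 ; C = -0.594588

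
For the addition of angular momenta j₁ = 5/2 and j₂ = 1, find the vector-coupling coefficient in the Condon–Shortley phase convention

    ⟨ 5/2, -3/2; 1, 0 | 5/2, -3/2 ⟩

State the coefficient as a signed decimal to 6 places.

triangle: 1!×4!×1!/7! = 24/5040
(j±m)!: 1!×4!×1!×1!×1!×4! = 576
prefactor² = (2J+1)×Δ×N² = 576/35
  k=0: +1/(0!×1!×4!×1!×0!×0!) = 1/24
  k=1: −1/(1!×0!×3!×0!×1!×1!) = -1/6
Σ = -1/8  ⇒  CG² = 576/35×(-1/8)² = 9/35
CG = −√(9/35) = -0.507093

-0.507093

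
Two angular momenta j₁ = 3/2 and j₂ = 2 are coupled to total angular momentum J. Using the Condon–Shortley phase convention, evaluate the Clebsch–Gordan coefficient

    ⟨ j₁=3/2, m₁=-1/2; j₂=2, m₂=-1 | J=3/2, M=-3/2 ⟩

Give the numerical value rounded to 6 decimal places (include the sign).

j₁+j₂−J=2  J+j₁−j₂=1  J−j₁+j₂=2  j₁+j₂+J+1=6
(j₁±m₁, j₂±m₂, J±M) = (1,2,1,3,0,3)
P² = 8/5
sum k=1..1:
  [1] −1/2 = -1/2
S = -1/2
C² = P²·S² = 2/5 ; C = -0.632456

−√(2/5) ≈ -0.632456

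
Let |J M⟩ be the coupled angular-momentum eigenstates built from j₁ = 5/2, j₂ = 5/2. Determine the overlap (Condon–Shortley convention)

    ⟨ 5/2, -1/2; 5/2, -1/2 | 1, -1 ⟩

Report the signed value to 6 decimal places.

+0.507093  (= +√(9/35))

j₁+j₂−J=4  J+j₁−j₂=1  J−j₁+j₂=1  j₁+j₂+J+1=7
(j₁±m₁, j₂±m₂, J±M) = (2,3,2,3,0,2)
P² = 144/35
sum k=2..2:
  [2] +1/4 = 1/4
S = 1/4
C² = P²·S² = 9/35 ; C = +0.507093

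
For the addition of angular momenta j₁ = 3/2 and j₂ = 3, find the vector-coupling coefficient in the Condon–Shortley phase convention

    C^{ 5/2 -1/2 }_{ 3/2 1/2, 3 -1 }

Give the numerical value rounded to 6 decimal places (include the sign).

j₁+j₂−J=2  J+j₁−j₂=1  J−j₁+j₂=4  j₁+j₂+J+1=8
(j₁±m₁, j₂±m₂, J±M) = (2,1,2,4,2,3)
P² = 288/35
sum k=0..1:
  [0] +1/8 = 1/8
  [1] −1/6 = -1/6
S = -1/24
C² = P²·S² = 1/70 ; C = -0.119523

−√(1/70) = -0.119523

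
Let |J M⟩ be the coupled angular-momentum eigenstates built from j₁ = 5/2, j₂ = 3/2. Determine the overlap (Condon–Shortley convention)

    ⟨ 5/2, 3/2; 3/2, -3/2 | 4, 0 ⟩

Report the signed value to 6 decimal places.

+0.267261  (= +√(1/14))

j₁+j₂−J=0  J+j₁−j₂=5  J−j₁+j₂=3  j₁+j₂+J+1=9
(j₁±m₁, j₂±m₂, J±M) = (4,1,0,3,4,4)
P² = 10368/7
sum k=0..0:
  [0] +1/144 = 1/144
S = 1/144
C² = P²·S² = 1/14 ; C = +0.267261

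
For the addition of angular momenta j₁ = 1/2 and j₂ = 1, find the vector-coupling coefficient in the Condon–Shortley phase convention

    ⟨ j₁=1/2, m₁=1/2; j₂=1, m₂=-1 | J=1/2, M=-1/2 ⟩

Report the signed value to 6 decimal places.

triangle: 1!*0!*1!/3! = 1/6
(j±m)!: 1!*0!*0!*2!*0!*1! = 2
prefactor² = (2J+1)*Δ*N² = 2/3
  k=0: +1/(0!*1!*0!*0!*0!*1!) = 1
Σ = 1  ⇒  CG² = 2/3*1² = 2/3
CG = +√(2/3) = +0.816497

+√(2/3) = +0.816497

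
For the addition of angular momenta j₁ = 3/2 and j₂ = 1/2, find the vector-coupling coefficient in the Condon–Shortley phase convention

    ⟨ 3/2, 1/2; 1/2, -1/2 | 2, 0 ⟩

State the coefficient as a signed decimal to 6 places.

+√(1/2) = +0.707107

j₁+j₂−J=0  J+j₁−j₂=3  J−j₁+j₂=1  j₁+j₂+J+1=5
(j₁±m₁, j₂±m₂, J±M) = (2,1,0,1,2,2)
P² = 2
sum k=0..0:
  [0] +1/2 = 1/2
S = 1/2
C² = P²·S² = 1/2 ; C = +0.707107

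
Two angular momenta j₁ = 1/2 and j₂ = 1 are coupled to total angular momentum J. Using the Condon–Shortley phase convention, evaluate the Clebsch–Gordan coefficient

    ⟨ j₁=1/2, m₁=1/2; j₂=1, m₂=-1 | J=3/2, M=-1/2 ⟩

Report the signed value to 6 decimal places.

+0.577350  (= +√(1/3))

j₁+j₂−J=0  J+j₁−j₂=1  J−j₁+j₂=2  j₁+j₂+J+1=4
(j₁±m₁, j₂±m₂, J±M) = (1,0,0,2,1,2)
P² = 4/3
sum k=0..0:
  [0] +1/2 = 1/2
S = 1/2
C² = P²·S² = 1/3 ; C = +0.577350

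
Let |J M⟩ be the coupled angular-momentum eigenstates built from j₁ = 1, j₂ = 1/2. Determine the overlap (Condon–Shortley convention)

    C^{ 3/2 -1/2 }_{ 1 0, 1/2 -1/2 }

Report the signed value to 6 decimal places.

+√(2/3) ≈ +0.816497

√[4·0!2!1!/4! · 1!1!0!1!1!2!] = √(2/3)
  +(−1)^0/∏(0,0,1,0,1,1)! = 1  (running 1)
⟨..|..⟩ = √(2/3)·(1) = +0.816497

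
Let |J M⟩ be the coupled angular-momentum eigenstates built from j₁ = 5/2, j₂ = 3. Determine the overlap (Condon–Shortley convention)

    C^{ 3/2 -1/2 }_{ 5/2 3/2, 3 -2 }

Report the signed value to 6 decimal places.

−√(1/21) ≈ -0.218218

j₁+j₂−J=4  J+j₁−j₂=1  J−j₁+j₂=2  j₁+j₂+J+1=8
(j₁±m₁, j₂±m₂, J±M) = (4,1,1,5,1,2)
P² = 192/7
sum k=0..1:
  [0] +1/24 = 1/24
  [1] −1/12 = -1/12
S = -1/24
C² = P²·S² = 1/21 ; C = -0.218218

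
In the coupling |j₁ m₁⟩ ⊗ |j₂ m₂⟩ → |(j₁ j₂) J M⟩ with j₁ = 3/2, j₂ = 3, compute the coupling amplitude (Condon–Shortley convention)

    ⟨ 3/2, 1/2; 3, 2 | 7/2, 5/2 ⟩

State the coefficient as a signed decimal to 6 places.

√[8·1!2!5!/9! · 2!1!5!1!6!1!] = √(6400/7)
  +(−1)^0/∏(0,1,1,5,1,0)! = 1/120  (running 1/120)
  +(−1)^1/∏(1,0,0,4,2,1)! = -1/48  (running -1/80)
⟨..|..⟩ = √(6400/7)·(-1/80) = -0.377964

-0.377964  (= −√(1/7))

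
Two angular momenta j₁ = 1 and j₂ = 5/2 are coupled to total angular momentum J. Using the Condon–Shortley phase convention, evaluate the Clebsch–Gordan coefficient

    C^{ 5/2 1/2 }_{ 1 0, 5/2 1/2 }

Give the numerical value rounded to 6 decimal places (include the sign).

√[6·1!1!4!/7! · 1!1!3!2!3!2!] = √(144/35)
  +(−1)^0/∏(0,1,1,3,0,1)! = 1/6  (running 1/6)
  +(−1)^1/∏(1,0,0,2,1,2)! = -1/4  (running -1/12)
⟨..|..⟩ = √(144/35)·(-1/12) = -0.169031

−√(1/35) = -0.169031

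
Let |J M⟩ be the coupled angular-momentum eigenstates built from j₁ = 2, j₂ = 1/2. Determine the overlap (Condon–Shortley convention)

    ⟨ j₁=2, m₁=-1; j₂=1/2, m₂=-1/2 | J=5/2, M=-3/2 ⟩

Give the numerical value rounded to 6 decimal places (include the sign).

+0.894427  (= +√(4/5))

j₁+j₂−J=0  J+j₁−j₂=4  J−j₁+j₂=1  j₁+j₂+J+1=6
(j₁±m₁, j₂±m₂, J±M) = (1,3,0,1,1,4)
P² = 144/5
sum k=0..0:
  [0] +1/6 = 1/6
S = 1/6
C² = P²·S² = 4/5 ; C = +0.894427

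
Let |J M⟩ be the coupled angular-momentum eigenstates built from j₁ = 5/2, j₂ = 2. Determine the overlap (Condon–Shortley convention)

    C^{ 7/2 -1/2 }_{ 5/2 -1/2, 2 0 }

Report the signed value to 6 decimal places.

−√(4/105) = -0.195180

triangle: 1!*4!*3!/9! = 144/362880
(j±m)!: 2!*3!*2!*2!*3!*4! = 6912
prefactor² = (2J+1)*Δ*N² = 768/35
  k=0: +1/(0!*1!*3!*2!*1!*1!) = 1/12
  k=1: −1/(1!*0!*2!*1!*2!*2!) = -1/8
Σ = -1/24  ⇒  CG² = 768/35*(-1/24)² = 4/105
CG = −√(4/105) = -0.195180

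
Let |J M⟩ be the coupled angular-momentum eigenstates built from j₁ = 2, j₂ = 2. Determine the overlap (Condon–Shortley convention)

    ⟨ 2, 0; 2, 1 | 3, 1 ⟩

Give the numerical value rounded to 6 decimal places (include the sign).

j₁+j₂−J=1  J+j₁−j₂=3  J−j₁+j₂=3  j₁+j₂+J+1=8
(j₁±m₁, j₂±m₂, J±M) = (2,2,3,1,4,2)
P² = 36/5
sum k=0..1:
  [0] +1/12 = 1/12
  [1] −1/4 = -1/4
S = -1/6
C² = P²·S² = 1/5 ; C = -0.447214

−√(1/5) = -0.447214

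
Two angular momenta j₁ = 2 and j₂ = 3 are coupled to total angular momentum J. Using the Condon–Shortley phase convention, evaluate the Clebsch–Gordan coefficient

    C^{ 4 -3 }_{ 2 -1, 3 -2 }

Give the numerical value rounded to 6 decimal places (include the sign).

+√(1/20) ≈ +0.223607

triangle: 1!×3!×5!/10! = 720/3628800
(j±m)!: 1!×3!×1!×5!×1!×7! = 3628800
prefactor² = (2J+1)×Δ×N² = 6480
  k=0: +1/(0!×1!×3!×1!×0!×4!) = 1/144
  k=1: −1/(1!×0!×2!×0!×1!×5!) = -1/240
Σ = 1/360  ⇒  CG² = 6480×1/360² = 1/20
CG = +√(1/20) = +0.223607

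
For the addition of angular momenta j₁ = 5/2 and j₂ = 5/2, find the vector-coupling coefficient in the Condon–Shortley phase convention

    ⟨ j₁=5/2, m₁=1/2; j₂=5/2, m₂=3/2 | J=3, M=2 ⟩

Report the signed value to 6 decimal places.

-0.288675

j₁+j₂−J=2  J+j₁−j₂=3  J−j₁+j₂=3  j₁+j₂+J+1=9
(j₁±m₁, j₂±m₂, J±M) = (3,2,4,1,5,1)
P² = 48
sum k=1..2:
  [1] −1/12 = -1/12
  [2] +1/24 = 1/24
S = -1/24
C² = P²·S² = 1/12 ; C = -0.288675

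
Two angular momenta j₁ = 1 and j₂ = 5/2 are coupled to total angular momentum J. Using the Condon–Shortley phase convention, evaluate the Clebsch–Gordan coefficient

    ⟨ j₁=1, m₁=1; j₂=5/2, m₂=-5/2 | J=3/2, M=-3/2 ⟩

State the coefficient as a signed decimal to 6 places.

+√(2/3) ≈ +0.816497

j₁+j₂−J=2  J+j₁−j₂=0  J−j₁+j₂=3  j₁+j₂+J+1=6
(j₁±m₁, j₂±m₂, J±M) = (2,0,0,5,0,3)
P² = 96
sum k=0..0:
  [0] +1/12 = 1/12
S = 1/12
C² = P²·S² = 2/3 ; C = +0.816497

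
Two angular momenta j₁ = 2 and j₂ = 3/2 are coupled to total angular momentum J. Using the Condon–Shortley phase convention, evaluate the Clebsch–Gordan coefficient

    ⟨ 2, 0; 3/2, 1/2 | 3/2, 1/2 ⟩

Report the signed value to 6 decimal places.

triangle: 2!×2!×1!/6! = 4/720
(j±m)!: 2!×2!×2!×1!×2!×1! = 16
prefactor² = (2J+1)×Δ×N² = 16/45
  k=1: −1/(1!×1!×1!×1!×1!×0!) = -1
  k=2: +1/(2!×0!×0!×0!×2!×1!) = 1/4
Σ = -3/4  ⇒  CG² = 16/45×(-3/4)² = 1/5
CG = −√(1/5) = -0.447214

−√(1/5) ≈ -0.447214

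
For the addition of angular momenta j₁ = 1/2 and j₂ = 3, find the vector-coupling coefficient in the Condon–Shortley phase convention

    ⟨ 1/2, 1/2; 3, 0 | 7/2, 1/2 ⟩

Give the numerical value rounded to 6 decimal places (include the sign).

+√(4/7) = +0.755929

triangle: 0!·1!·6!/8! = 720/40320
(j±m)!: 1!·0!·3!·3!·4!·3! = 5184
prefactor² = (2J+1)·Δ·N² = 5184/7
  k=0: +1/(0!·0!·0!·3!·1!·3!) = 1/36
Σ = 1/36  ⇒  CG² = 5184/7·1/36² = 4/7
CG = +√(4/7) = +0.755929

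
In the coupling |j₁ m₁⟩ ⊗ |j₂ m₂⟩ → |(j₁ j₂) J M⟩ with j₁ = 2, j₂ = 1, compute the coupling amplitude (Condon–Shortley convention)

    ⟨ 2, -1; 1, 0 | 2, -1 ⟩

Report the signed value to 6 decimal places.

-0.408248  (= −√(1/6))

j₁+j₂−J=1  J+j₁−j₂=3  J−j₁+j₂=1  j₁+j₂+J+1=6
(j₁±m₁, j₂±m₂, J±M) = (1,3,1,1,1,3)
P² = 3/2
sum k=0..1:
  [0] +1/6 = 1/6
  [1] −1/2 = -1/2
S = -1/3
C² = P²·S² = 1/6 ; C = -0.408248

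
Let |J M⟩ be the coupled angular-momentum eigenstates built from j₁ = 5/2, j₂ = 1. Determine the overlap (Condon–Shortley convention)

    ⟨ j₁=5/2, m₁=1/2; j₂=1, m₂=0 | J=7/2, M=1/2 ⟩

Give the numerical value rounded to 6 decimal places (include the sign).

triangle: 0!·5!·2!/8! = 240/40320
(j±m)!: 3!·2!·1!·1!·4!·3! = 1728
prefactor² = (2J+1)·Δ·N² = 576/7
  k=0: +1/(0!·0!·2!·1!·3!·1!) = 1/12
Σ = 1/12  ⇒  CG² = 576/7·1/12² = 4/7
CG = +√(4/7) = +0.755929

+0.755929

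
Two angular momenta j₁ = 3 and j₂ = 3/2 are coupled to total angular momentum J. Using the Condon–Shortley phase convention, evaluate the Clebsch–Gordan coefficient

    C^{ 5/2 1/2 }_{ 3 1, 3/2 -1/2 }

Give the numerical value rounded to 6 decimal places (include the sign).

j₁+j₂−J=2  J+j₁−j₂=4  J−j₁+j₂=1  j₁+j₂+J+1=8
(j₁±m₁, j₂±m₂, J±M) = (4,2,1,2,3,2)
P² = 288/35
sum k=0..1:
  [0] +1/8 = 1/8
  [1] −1/6 = -1/6
S = -1/24
C² = P²·S² = 1/70 ; C = -0.119523

-0.119523  (= −√(1/70))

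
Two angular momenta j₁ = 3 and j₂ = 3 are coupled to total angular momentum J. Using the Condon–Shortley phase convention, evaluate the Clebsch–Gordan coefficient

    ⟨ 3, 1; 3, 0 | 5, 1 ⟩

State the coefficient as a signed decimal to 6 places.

+√(5/42) ≈ +0.345033

j₁+j₂−J=1  J+j₁−j₂=5  J−j₁+j₂=5  j₁+j₂+J+1=12
(j₁±m₁, j₂±m₂, J±M) = (4,2,3,3,6,4)
P² = 69120/7
sum k=0..1:
  [0] +1/144 = 1/144
  [1] −1/288 = -1/288
S = 1/288
C² = P²·S² = 5/42 ; C = +0.345033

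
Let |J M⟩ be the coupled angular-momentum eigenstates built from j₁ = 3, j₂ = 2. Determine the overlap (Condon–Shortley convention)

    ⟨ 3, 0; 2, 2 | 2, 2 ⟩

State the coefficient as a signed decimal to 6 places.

triangle: 3!·3!·1!/8! = 36/40320
(j±m)!: 3!·3!·4!·0!·4!·0! = 20736
prefactor² = (2J+1)·Δ·N² = 648/7
  k=3: −1/(3!·0!·0!·1!·3!·0!) = -1/36
Σ = -1/36  ⇒  CG² = 648/7·(-1/36)² = 1/14
CG = −√(1/14) = -0.267261

-0.267261  (= −√(1/14))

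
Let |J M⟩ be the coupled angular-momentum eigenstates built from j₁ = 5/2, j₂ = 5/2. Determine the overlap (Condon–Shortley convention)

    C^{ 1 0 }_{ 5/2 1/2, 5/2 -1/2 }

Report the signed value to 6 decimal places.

√[3·4!1!1!/7! · 3!2!2!3!1!1!] = √(72/35)
  +(−1)^1/∏(1,3,1,1,0,0)! = -1/6  (running -1/6)
  +(−1)^2/∏(2,2,0,0,1,1)! = 1/4  (running 1/12)
⟨..|..⟩ = √(72/35)·(1/12) = +0.119523

+0.119523  (= +√(1/70))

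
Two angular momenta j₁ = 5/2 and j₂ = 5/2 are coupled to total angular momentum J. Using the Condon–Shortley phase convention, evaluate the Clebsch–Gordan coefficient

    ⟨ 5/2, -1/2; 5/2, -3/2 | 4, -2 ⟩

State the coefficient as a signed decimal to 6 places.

j₁+j₂−J=1  J+j₁−j₂=4  J−j₁+j₂=4  j₁+j₂+J+1=10
(j₁±m₁, j₂±m₂, J±M) = (2,3,1,4,2,6)
P² = 20736/35
sum k=0..1:
  [0] +1/36 = 1/36
  [1] −1/96 = -1/96
S = 5/288
C² = P²·S² = 5/28 ; C = +0.422577

+√(5/28) = +0.422577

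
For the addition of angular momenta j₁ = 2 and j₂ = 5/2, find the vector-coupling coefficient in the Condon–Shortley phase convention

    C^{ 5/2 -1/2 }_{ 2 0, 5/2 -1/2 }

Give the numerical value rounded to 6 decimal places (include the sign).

√[6·2!2!3!/8! · 2!2!2!3!2!3!] = √(72/35)
  +(−1)^0/∏(0,2,2,2,0,1)! = 1/8  (running 1/8)
  +(−1)^1/∏(1,1,1,1,1,2)! = -1/2  (running -3/8)
  +(−1)^2/∏(2,0,0,0,2,3)! = 1/24  (running -1/3)
⟨..|..⟩ = √(72/35)·(-1/3) = -0.478091

-0.478091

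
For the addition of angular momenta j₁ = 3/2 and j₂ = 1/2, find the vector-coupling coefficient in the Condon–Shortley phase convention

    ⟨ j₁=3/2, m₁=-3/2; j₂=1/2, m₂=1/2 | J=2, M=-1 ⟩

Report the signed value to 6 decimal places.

j₁+j₂−J=0  J+j₁−j₂=3  J−j₁+j₂=1  j₁+j₂+J+1=5
(j₁±m₁, j₂±m₂, J±M) = (0,3,1,0,1,3)
P² = 9
sum k=0..0:
  [0] +1/6 = 1/6
S = 1/6
C² = P²·S² = 1/4 ; C = +0.500000

+0.500000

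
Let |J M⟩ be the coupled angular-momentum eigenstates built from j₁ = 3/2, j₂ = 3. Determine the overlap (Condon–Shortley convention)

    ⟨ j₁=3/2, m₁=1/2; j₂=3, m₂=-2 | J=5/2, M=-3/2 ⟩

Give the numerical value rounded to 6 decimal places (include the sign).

+0.267261

j₁+j₂−J=2  J+j₁−j₂=1  J−j₁+j₂=4  j₁+j₂+J+1=8
(j₁±m₁, j₂±m₂, J±M) = (2,1,1,5,1,4)
P² = 288/7
sum k=0..1:
  [0] +1/12 = 1/12
  [1] −1/24 = -1/24
S = 1/24
C² = P²·S² = 1/14 ; C = +0.267261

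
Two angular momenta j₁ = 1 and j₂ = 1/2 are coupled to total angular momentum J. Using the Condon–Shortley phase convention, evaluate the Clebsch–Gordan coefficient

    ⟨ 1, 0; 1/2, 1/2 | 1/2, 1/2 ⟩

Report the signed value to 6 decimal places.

-0.577350

triangle: 1!·1!·0!/3! = 1/6
(j±m)!: 1!·1!·1!·0!·1!·0! = 1
prefactor² = (2J+1)·Δ·N² = 1/3
  k=1: −1/(1!·0!·0!·0!·1!·0!) = -1
Σ = -1  ⇒  CG² = 1/3·(-1)² = 1/3
CG = −√(1/3) = -0.577350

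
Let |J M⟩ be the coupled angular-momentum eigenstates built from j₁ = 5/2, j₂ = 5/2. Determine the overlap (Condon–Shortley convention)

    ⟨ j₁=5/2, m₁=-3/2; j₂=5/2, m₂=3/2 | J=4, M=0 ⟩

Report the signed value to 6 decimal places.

−√(9/28) ≈ -0.566947

triangle: 1!*4!*4!/10! = 576/3628800
(j±m)!: 1!*4!*4!*1!*4!*4! = 331776
prefactor² = (2J+1)*Δ*N² = 82944/175
  k=0: +1/(0!*1!*4!*4!*0!*0!) = 1/576
  k=1: −1/(1!*0!*3!*3!*1!*1!) = -1/36
Σ = -5/192  ⇒  CG² = 82944/175*(-5/192)² = 9/28
CG = −√(9/28) = -0.566947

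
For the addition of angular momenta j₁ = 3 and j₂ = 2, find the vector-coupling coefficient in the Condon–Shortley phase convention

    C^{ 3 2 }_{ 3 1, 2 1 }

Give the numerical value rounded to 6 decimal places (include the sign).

−√(1/4) ≈ -0.500000

triangle: 2!*4!*2!/9! = 96/362880
(j±m)!: 4!*2!*3!*1!*5!*1! = 34560
prefactor² = (2J+1)*Δ*N² = 64
  k=1: −1/(1!*1!*1!*2!*3!*0!) = -1/12
  k=2: +1/(2!*0!*0!*1!*4!*1!) = 1/48
Σ = -1/16  ⇒  CG² = 64*(-1/16)² = 1/4
CG = −√(1/4) = -0.500000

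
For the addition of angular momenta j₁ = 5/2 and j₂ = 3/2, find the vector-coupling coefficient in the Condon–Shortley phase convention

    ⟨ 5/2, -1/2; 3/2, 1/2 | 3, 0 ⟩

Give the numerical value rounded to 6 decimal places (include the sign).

−√(1/5) ≈ -0.447214

√[7·1!4!2!/8! · 2!3!2!1!3!3!] = √(36/5)
  +(−1)^0/∏(0,1,3,2,1,0)! = 1/12  (running 1/12)
  +(−1)^1/∏(1,0,2,1,2,1)! = -1/4  (running -1/6)
⟨..|..⟩ = √(36/5)·(-1/6) = -0.447214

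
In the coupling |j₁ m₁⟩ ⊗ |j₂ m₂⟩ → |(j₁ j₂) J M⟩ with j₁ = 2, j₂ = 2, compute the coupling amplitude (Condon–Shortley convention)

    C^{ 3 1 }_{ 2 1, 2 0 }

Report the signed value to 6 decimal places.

+0.447214  (= +√(1/5))

√[7·1!3!3!/8! · 3!1!2!2!4!2!] = √(36/5)
  +(−1)^0/∏(0,1,1,2,2,1)! = 1/4  (running 1/4)
  +(−1)^1/∏(1,0,0,1,3,2)! = -1/12  (running 1/6)
⟨..|..⟩ = √(36/5)·(1/6) = +0.447214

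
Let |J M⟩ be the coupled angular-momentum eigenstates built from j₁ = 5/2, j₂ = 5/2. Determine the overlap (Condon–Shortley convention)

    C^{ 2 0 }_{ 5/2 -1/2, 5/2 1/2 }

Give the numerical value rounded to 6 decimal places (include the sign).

+√(4/21) = +0.436436

j₁+j₂−J=3  J+j₁−j₂=2  J−j₁+j₂=2  j₁+j₂+J+1=8
(j₁±m₁, j₂±m₂, J±M) = (2,3,3,2,2,2)
P² = 12/7
sum k=1..3:
  [1] −1/8 = -1/8
  [2] +1/2 = 1/2
  [3] −1/24 = -1/24
S = 1/3
C² = P²·S² = 4/21 ; C = +0.436436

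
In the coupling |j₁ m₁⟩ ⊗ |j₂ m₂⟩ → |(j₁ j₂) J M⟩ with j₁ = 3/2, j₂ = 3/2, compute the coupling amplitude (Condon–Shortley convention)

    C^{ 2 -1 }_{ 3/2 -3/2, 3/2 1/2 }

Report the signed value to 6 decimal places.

-0.707107

j₁+j₂−J=1  J+j₁−j₂=2  J−j₁+j₂=2  j₁+j₂+J+1=6
(j₁±m₁, j₂±m₂, J±M) = (0,3,2,1,1,3)
P² = 2
sum k=1..1:
  [1] −1/2 = -1/2
S = -1/2
C² = P²·S² = 1/2 ; C = -0.707107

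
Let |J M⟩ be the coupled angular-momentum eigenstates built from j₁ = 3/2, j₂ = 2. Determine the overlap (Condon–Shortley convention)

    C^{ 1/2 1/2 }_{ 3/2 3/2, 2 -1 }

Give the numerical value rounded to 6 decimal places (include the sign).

+√(1/10) = +0.316228

triangle: 3!×0!×1!/5! = 6/120
(j±m)!: 3!×0!×1!×3!×1!×0! = 36
prefactor² = (2J+1)×Δ×N² = 18/5
  k=0: +1/(0!×3!×0!×1!×0!×0!) = 1/6
Σ = 1/6  ⇒  CG² = 18/5×1/6² = 1/10
CG = +√(1/10) = +0.316228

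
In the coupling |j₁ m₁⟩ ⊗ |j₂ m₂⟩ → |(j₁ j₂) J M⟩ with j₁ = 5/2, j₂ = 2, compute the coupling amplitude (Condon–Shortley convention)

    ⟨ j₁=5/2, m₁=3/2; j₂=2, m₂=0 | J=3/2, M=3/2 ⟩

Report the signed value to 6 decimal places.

j₁+j₂−J=3  J+j₁−j₂=2  J−j₁+j₂=1  j₁+j₂+J+1=7
(j₁±m₁, j₂±m₂, J±M) = (4,1,2,2,3,0)
P² = 192/35
sum k=1..1:
  [1] −1/4 = -1/4
S = -1/4
C² = P²·S² = 12/35 ; C = -0.585540

−√(12/35) ≈ -0.585540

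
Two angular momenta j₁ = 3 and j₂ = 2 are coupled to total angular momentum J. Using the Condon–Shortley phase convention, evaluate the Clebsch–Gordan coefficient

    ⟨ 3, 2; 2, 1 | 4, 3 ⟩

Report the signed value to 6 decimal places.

+0.223607

√[9·1!5!3!/10! · 5!1!3!1!7!1!] = √(6480)
  +(−1)^0/∏(0,1,1,3,4,0)! = 1/144  (running 1/144)
  +(−1)^1/∏(1,0,0,2,5,1)! = -1/240  (running 1/360)
⟨..|..⟩ = √(6480)·(1/360) = +0.223607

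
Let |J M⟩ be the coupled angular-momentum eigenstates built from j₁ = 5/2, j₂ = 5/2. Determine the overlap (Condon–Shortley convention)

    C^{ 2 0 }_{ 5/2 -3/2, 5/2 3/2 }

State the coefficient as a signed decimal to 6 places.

√[5·3!2!2!/8! · 1!4!4!1!2!2!] = √(48/7)
  +(−1)^2/∏(2,1,2,2,0,0)! = 1/8  (running 1/8)
  +(−1)^3/∏(3,0,1,1,1,1)! = -1/6  (running -1/24)
⟨..|..⟩ = √(48/7)·(-1/24) = -0.109109

-0.109109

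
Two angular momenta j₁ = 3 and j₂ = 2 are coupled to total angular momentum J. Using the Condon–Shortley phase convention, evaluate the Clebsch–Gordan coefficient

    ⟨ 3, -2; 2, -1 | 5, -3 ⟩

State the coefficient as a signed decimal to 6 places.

+√(8/15) ≈ +0.730297

√[11·0!6!4!/11! · 1!5!1!3!2!8!] = √(276480)
  +(−1)^0/∏(0,0,5,1,1,3)! = 1/720  (running 1/720)
⟨..|..⟩ = √(276480)·(1/720) = +0.730297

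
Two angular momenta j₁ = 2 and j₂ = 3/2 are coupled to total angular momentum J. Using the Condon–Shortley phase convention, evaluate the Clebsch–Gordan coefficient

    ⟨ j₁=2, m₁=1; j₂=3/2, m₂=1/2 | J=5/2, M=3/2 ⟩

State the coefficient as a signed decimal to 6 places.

triangle: 1!*3!*2!/7! = 12/5040
(j±m)!: 3!*1!*2!*1!*4!*1! = 288
prefactor² = (2J+1)*Δ*N² = 144/35
  k=0: +1/(0!*1!*1!*2!*2!*0!) = 1/4
  k=1: −1/(1!*0!*0!*1!*3!*1!) = -1/6
Σ = 1/12  ⇒  CG² = 144/35*1/12² = 1/35
CG = +√(1/35) = +0.169031

+0.169031  (= +√(1/35))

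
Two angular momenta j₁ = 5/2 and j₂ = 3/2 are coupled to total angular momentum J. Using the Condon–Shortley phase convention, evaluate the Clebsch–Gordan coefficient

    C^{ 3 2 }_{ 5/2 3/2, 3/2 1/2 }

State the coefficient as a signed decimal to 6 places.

triangle: 1!×4!×2!/8! = 48/40320
(j±m)!: 4!×1!×2!×1!×5!×1! = 5760
prefactor² = (2J+1)×Δ×N² = 48
  k=0: +1/(0!×1!×1!×2!×3!×0!) = 1/12
  k=1: −1/(1!×0!×0!×1!×4!×1!) = -1/24
Σ = 1/24  ⇒  CG² = 48×1/24² = 1/12
CG = +√(1/12) = +0.288675

+0.288675  (= +√(1/12))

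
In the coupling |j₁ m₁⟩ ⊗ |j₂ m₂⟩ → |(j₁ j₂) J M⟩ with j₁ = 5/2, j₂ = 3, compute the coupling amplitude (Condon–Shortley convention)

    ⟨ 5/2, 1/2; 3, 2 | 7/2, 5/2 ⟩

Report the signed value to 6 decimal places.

-0.178174  (= −√(2/63))

j₁+j₂−J=2  J+j₁−j₂=3  J−j₁+j₂=4  j₁+j₂+J+1=10
(j₁±m₁, j₂±m₂, J±M) = (3,2,5,1,6,1)
P² = 4608/7
sum k=1..2:
  [1] −1/48 = -1/48
  [2] +1/72 = 1/72
S = -1/144
C² = P²·S² = 2/63 ; C = -0.178174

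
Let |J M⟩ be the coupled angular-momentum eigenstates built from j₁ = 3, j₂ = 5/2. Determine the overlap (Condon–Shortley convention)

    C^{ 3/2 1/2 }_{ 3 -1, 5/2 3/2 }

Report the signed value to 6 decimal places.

−√(7/30) = -0.483046

j₁+j₂−J=4  J+j₁−j₂=2  J−j₁+j₂=1  j₁+j₂+J+1=8
(j₁±m₁, j₂±m₂, J±M) = (2,4,4,1,2,1)
P² = 384/35
sum k=3..4:
  [3] −1/6 = -1/6
  [4] +1/48 = 1/48
S = -7/48
C² = P²·S² = 7/30 ; C = -0.483046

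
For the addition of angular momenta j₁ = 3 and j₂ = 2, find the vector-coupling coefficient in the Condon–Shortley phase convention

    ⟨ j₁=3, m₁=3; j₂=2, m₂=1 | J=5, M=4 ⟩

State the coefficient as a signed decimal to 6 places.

triangle: 0!×6!×4!/11! = 17280/39916800
(j±m)!: 6!×0!×3!×1!×9!×1! = 1567641600
prefactor² = (2J+1)×Δ×N² = 7464960
  k=0: +1/(0!×0!×0!×3!×6!×1!) = 1/4320
Σ = 1/4320  ⇒  CG² = 7464960×1/4320² = 2/5
CG = +√(2/5) = +0.632456

+0.632456  (= +√(2/5))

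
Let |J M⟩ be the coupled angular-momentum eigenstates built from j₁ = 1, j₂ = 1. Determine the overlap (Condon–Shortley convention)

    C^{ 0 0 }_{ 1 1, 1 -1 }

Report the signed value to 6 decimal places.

triangle: 2!×0!×0!/3! = 2/6
(j±m)!: 2!×0!×0!×2!×0!×0! = 4
prefactor² = (2J+1)×Δ×N² = 4/3
  k=0: +1/(0!×2!×0!×0!×0!×0!) = 1/2
Σ = 1/2  ⇒  CG² = 4/3×1/2² = 1/3
CG = +√(1/3) = +0.577350

+√(1/3) = +0.577350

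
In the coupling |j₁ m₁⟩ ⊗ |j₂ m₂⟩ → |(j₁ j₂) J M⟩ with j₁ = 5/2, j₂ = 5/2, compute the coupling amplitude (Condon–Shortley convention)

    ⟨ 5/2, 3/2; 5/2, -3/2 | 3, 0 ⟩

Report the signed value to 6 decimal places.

+√(49/180) = +0.521749

triangle: 2!×3!×3!/9! = 72/362880
(j±m)!: 4!×1!×1!×4!×3!×3! = 20736
prefactor² = (2J+1)×Δ×N² = 144/5
  k=0: +1/(0!×2!×1!×1!×2!×2!) = 1/8
  k=1: −1/(1!×1!×0!×0!×3!×3!) = -1/36
Σ = 7/72  ⇒  CG² = 144/5×7/72² = 49/180
CG = +√(49/180) = +0.521749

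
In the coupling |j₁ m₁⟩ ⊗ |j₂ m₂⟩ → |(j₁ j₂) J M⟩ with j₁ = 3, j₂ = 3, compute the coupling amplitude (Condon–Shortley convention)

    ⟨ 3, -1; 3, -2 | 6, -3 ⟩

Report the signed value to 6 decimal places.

+0.639602

j₁+j₂−J=0  J+j₁−j₂=6  J−j₁+j₂=6  j₁+j₂+J+1=13
(j₁±m₁, j₂±m₂, J±M) = (2,4,1,5,3,9)
P² = 149299200/11
sum k=0..0:
  [0] +1/5760 = 1/5760
S = 1/5760
C² = P²·S² = 9/22 ; C = +0.639602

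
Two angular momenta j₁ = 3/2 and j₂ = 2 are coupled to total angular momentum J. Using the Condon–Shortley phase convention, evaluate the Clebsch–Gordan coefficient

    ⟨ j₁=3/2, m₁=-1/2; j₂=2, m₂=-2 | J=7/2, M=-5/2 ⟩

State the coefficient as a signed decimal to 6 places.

+0.654654  (= +√(3/7))

triangle: 0!×3!×4!/8! = 144/40320
(j±m)!: 1!×2!×0!×4!×1!×6! = 34560
prefactor² = (2J+1)×Δ×N² = 6912/7
  k=0: +1/(0!×0!×2!×0!×1!×4!) = 1/48
Σ = 1/48  ⇒  CG² = 6912/7×1/48² = 3/7
CG = +√(3/7) = +0.654654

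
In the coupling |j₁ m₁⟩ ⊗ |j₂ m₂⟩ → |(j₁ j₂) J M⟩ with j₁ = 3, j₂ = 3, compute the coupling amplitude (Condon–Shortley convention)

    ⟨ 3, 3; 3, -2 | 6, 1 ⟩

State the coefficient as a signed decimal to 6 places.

+√(1/132) ≈ +0.087039

j₁+j₂−J=0  J+j₁−j₂=6  J−j₁+j₂=6  j₁+j₂+J+1=13
(j₁±m₁, j₂±m₂, J±M) = (6,0,1,5,7,5)
P² = 622080000/11
sum k=0..0:
  [0] +1/86400 = 1/86400
S = 1/86400
C² = P²·S² = 1/132 ; C = +0.087039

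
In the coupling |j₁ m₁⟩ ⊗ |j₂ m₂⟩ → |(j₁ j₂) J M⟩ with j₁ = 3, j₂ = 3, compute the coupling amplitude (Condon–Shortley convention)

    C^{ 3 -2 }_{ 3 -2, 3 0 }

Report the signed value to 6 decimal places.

triangle: 3!*3!*3!/10! = 216/3628800
(j±m)!: 1!*5!*3!*3!*1!*5! = 518400
prefactor² = (2J+1)*Δ*N² = 216
  k=2: +1/(2!*1!*3!*1!*0!*2!) = 1/24
  k=3: −1/(3!*0!*2!*0!*1!*3!) = -1/72
Σ = 1/36  ⇒  CG² = 216*1/36² = 1/6
CG = +√(1/6) = +0.408248

+√(1/6) = +0.408248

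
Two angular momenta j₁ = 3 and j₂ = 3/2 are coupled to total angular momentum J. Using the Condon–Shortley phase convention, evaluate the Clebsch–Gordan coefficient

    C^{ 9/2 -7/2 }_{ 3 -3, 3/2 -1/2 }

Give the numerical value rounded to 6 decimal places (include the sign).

j₁+j₂−J=0  J+j₁−j₂=6  J−j₁+j₂=3  j₁+j₂+J+1=10
(j₁±m₁, j₂±m₂, J±M) = (0,6,1,2,1,8)
P² = 691200
sum k=0..0:
  [0] +1/1440 = 1/1440
S = 1/1440
C² = P²·S² = 1/3 ; C = +0.577350

+√(1/3) = +0.577350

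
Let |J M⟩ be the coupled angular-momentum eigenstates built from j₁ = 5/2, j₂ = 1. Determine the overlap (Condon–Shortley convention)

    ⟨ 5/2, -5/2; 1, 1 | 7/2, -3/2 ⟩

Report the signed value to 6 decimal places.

triangle: 0!*5!*2!/8! = 240/40320
(j±m)!: 0!*5!*2!*0!*2!*5! = 57600
prefactor² = (2J+1)*Δ*N² = 19200/7
  k=0: +1/(0!*0!*5!*2!*0!*0!) = 1/240
Σ = 1/240  ⇒  CG² = 19200/7*1/240² = 1/21
CG = +√(1/21) = +0.218218

+0.218218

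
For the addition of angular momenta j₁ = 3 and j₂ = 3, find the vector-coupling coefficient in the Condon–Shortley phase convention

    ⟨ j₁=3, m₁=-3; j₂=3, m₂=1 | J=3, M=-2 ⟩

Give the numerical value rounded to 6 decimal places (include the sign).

-0.577350

triangle: 3!·3!·3!/10! = 216/3628800
(j±m)!: 0!·6!·4!·2!·1!·5! = 4147200
prefactor² = (2J+1)·Δ·N² = 1728
  k=3: −1/(3!·0!·3!·1!·0!·2!) = -1/72
Σ = -1/72  ⇒  CG² = 1728·(-1/72)² = 1/3
CG = −√(1/3) = -0.577350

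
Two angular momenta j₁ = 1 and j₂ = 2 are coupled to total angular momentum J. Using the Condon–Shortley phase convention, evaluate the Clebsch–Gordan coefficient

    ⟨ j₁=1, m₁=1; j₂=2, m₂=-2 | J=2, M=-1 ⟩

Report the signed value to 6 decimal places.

+√(1/3) = +0.577350

√[5·1!1!3!/6! · 2!0!0!4!1!3!] = √(12)
  +(−1)^0/∏(0,1,0,0,1,3)! = 1/6  (running 1/6)
⟨..|..⟩ = √(12)·(1/6) = +0.577350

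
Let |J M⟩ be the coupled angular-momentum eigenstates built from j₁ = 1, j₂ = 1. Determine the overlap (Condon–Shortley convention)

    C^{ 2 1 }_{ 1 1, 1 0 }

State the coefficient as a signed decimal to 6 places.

+√(1/2) ≈ +0.707107

triangle: 0!*2!*2!/5! = 4/120
(j±m)!: 2!*0!*1!*1!*3!*1! = 12
prefactor² = (2J+1)*Δ*N² = 2
  k=0: +1/(0!*0!*0!*1!*2!*1!) = 1/2
Σ = 1/2  ⇒  CG² = 2*1/2² = 1/2
CG = +√(1/2) = +0.707107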